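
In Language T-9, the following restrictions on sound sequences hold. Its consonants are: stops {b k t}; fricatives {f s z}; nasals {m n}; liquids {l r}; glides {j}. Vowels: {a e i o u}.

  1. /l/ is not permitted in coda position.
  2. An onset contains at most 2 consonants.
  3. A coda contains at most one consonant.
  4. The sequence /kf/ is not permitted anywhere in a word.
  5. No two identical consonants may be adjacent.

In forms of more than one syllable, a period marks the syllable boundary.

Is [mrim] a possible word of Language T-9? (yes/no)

[mrim] — σ1 onset /mr/ (2C), coda /m/ ok → well-formed

yes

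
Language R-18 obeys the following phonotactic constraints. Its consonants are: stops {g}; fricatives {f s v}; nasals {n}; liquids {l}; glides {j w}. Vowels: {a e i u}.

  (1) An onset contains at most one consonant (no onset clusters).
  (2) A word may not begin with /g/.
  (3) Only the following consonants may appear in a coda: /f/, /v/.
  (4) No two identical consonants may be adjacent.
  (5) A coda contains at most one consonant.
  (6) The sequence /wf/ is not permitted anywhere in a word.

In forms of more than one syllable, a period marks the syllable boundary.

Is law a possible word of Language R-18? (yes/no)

law — violates constraint 3: syllable 1 coda contains /w/, which is not a licensed coda consonant → ill-formed

no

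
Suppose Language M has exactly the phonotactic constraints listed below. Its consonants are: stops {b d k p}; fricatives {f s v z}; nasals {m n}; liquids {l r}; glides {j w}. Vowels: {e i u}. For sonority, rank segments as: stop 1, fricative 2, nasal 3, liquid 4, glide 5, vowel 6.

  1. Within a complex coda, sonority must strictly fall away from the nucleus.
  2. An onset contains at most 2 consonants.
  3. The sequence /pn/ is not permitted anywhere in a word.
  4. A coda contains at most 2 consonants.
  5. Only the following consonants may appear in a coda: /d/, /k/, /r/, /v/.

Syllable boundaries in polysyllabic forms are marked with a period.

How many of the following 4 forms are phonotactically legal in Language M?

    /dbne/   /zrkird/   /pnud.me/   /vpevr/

0

/dbne/ — violates constraint 2: syllable 1 onset /dbn/ has 3 consonants (> 2) → phonotactically illegal
/zrkird/ — violates constraint 2: syllable 1 onset /zrk/ has 3 consonants (> 2) → phonotactically illegal
/pnud.me/ — violates constraint 3: contains banned sequence /pn/ → phonotactically illegal
/vpevr/ — violates constraint 1: syllable 1 coda /vr/: /v/ (fricative, 2) → /r/ (liquid, 4) does not fall → phonotactically illegal
No form is phonotactically legal → 0.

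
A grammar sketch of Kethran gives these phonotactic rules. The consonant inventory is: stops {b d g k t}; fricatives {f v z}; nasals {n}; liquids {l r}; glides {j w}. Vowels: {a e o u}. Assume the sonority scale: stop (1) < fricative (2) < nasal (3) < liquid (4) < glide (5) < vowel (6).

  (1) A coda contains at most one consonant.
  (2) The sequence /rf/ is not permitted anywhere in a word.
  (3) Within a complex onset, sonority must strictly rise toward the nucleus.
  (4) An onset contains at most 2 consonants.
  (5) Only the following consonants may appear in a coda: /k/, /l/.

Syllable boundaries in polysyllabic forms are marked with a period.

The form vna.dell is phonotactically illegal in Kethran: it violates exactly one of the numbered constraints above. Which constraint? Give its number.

1

vna.dell: syllable 2 coda /ll/ has 2 consonants (> 1).
This is a violation of constraint 1: "A coda contains at most one consonant."
The remaining constraints (2, 3, 4, 5) are satisfied.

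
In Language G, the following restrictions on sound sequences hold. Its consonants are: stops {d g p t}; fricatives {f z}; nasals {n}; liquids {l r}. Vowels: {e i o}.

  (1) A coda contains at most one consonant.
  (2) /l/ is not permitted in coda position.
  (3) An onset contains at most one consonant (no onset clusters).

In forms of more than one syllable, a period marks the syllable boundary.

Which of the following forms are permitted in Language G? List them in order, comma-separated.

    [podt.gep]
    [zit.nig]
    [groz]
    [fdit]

[podt.gep] — violates constraint 1: syllable 1 coda /dt/ has 2 consonants (> 1) → not permitted
[zit.nig] — σ1 onset /z/, coda /t/ ok; σ2 onset /n/, coda /g/ ok → permitted
[groz] — violates constraint 3: syllable 1 onset /gr/ has 2 consonants (> 1) → not permitted
[fdit] — violates constraint 3: syllable 1 onset /fd/ has 2 consonants (> 1) → not permitted

[zit.nig]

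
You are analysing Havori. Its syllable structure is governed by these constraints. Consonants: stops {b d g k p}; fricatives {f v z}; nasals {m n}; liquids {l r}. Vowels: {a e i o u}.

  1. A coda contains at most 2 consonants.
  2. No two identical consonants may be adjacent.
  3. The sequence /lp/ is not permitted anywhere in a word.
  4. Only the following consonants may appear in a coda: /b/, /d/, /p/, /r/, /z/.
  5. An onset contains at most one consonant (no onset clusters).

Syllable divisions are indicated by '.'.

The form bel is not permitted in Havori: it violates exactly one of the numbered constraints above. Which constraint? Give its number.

bel: syllable 1 coda contains /l/, which is not a licensed coda consonant.
This is a violation of constraint 4: "Only the following consonants may appear in a coda: /b/, /d/, /p/, /r/, /z/."
The remaining constraints (1, 2, 3, 5) are satisfied.

4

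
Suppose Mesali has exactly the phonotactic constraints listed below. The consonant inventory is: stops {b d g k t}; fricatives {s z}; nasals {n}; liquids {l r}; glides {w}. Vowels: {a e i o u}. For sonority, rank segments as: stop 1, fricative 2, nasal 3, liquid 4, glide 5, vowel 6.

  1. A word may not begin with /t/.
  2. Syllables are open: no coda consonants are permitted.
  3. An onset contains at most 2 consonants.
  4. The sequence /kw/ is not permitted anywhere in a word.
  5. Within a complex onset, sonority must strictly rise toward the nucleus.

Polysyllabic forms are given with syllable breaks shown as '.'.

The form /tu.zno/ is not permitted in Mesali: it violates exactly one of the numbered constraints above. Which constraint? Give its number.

/tu.zno/: word begins with /t/.
This is a violation of constraint 1: "A word may not begin with /t/."
The remaining constraints (2, 3, 4, 5) are satisfied.

1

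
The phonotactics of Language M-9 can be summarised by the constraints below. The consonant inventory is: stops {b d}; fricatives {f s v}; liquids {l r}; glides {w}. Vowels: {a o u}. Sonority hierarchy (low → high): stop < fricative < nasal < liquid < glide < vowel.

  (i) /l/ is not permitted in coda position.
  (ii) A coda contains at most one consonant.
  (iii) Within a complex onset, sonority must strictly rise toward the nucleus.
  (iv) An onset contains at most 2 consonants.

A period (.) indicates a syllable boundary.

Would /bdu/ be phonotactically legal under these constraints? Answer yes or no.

no

/bdu/ — violates constraint (iii): syllable 1 onset /bd/: /b/ (stop, 1) → /d/ (stop, 1) does not rise → phonotactically illegal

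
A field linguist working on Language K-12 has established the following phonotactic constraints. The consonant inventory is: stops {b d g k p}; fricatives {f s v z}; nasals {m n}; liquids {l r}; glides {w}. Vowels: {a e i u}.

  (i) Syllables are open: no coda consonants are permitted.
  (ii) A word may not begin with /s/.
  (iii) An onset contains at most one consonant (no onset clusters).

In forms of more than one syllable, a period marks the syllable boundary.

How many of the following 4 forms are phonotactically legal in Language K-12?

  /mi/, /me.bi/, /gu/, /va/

4

/mi/ — σ1 onset /m/, coda /∅/ ok → phonotactically legal
/me.bi/ — σ1 onset /m/, coda /∅/ ok; σ2 onset /b/, coda /∅/ ok → phonotactically legal
/gu/ — σ1 onset /g/, coda /∅/ ok → phonotactically legal
/va/ — σ1 onset /v/, coda /∅/ ok → phonotactically legal
Phonotactically legal: /mi/, /me.bi/, /gu/, /va/ → 4.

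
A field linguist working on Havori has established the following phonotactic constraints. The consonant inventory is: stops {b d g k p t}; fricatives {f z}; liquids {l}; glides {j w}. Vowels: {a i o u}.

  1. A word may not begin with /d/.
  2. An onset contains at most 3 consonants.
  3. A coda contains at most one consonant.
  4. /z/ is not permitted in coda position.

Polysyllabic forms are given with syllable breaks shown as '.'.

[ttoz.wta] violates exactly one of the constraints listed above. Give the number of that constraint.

4

[ttoz.wta]: syllable 1 coda contains /z/.
This is a violation of constraint 4: "/z/ is not permitted in coda position."
The remaining constraints (1, 2, 3) are satisfied.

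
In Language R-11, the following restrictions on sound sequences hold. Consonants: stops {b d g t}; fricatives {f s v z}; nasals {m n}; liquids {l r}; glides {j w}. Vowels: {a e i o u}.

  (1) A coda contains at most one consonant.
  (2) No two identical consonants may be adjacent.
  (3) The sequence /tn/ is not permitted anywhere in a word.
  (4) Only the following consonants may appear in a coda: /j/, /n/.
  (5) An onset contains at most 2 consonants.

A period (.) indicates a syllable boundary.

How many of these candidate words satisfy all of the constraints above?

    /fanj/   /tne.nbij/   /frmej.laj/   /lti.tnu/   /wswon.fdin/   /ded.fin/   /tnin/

/fanj/ — violates constraint 1: syllable 1 coda /nj/ has 2 consonants (> 1) → phonotactically illegal
/tne.nbij/ — violates constraint 3: contains banned sequence /tn/ → phonotactically illegal
/frmej.laj/ — violates constraint 5: syllable 1 onset /frm/ has 3 consonants (> 2) → phonotactically illegal
/lti.tnu/ — violates constraint 3: contains banned sequence /tn/ → phonotactically illegal
/wswon.fdin/ — violates constraint 5: syllable 1 onset /wsw/ has 3 consonants (> 2) → phonotactically illegal
/ded.fin/ — violates constraint 4: syllable 1 coda contains /d/, which is not a licensed coda consonant → phonotactically illegal
/tnin/ — violates constraint 3: contains banned sequence /tn/ → phonotactically illegal
No form is phonotactically legal → 0.

0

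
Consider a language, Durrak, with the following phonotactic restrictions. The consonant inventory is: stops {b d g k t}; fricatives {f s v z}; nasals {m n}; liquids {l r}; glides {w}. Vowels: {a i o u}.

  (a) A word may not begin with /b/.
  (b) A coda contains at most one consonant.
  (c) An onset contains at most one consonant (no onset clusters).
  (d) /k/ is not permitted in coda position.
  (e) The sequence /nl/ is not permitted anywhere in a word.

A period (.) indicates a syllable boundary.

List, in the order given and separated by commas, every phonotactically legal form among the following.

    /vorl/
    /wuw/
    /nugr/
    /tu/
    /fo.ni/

/wuw/, /tu/, /fo.ni/

/vorl/ — violates constraint (b): syllable 1 coda /rl/ has 2 consonants (> 1) → phonotactically illegal
/wuw/ — σ1 onset /w/, coda /w/ ok → phonotactically legal
/nugr/ — violates constraint (b): syllable 1 coda /gr/ has 2 consonants (> 1) → phonotactically illegal
/tu/ — σ1 onset /t/, coda /∅/ ok → phonotactically legal
/fo.ni/ — σ1 onset /f/, coda /∅/ ok; σ2 onset /n/, coda /∅/ ok → phonotactically legal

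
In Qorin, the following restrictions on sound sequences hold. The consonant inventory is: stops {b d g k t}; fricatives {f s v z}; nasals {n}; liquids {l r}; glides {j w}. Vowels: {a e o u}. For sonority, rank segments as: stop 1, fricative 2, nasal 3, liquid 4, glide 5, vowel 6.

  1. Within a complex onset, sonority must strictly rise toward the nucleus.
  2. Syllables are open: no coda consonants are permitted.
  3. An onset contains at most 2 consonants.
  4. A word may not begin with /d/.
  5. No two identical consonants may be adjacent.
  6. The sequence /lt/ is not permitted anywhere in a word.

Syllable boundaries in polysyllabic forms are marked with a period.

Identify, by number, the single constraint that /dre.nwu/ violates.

/dre.nwu/: word begins with /d/.
This is a violation of constraint 4: "A word may not begin with /d/."
The remaining constraints (1, 2, 3, 5, 6) are satisfied.

4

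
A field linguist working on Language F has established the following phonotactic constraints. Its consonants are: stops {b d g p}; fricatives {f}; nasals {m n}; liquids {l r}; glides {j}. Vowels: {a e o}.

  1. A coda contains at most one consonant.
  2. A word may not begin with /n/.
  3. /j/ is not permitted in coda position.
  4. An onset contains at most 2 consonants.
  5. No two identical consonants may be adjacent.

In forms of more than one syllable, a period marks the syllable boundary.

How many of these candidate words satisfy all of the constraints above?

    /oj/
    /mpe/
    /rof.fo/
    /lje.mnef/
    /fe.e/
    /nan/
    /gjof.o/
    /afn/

4

/oj/ — violates constraint 3: syllable 1 coda contains /j/ → illicit
/mpe/ — σ1 onset /mp/ (2C), coda /∅/ ok → licit
/rof.fo/ — violates constraint 5: adjacent identical consonants /ff/ → illicit
/lje.mnef/ — σ1 onset /lj/ (2C), coda /∅/ ok; σ2 onset /mn/ (2C), coda /f/ ok → licit
/fe.e/ — σ1 onset /f/, coda /∅/ ok; σ2 onset /∅/, coda /∅/ ok → licit
/nan/ — violates constraint 2: word begins with /n/ → illicit
/gjof.o/ — σ1 onset /gj/ (2C), coda /f/ ok; σ2 onset /∅/, coda /∅/ ok → licit
/afn/ — violates constraint 1: syllable 1 coda /fn/ has 2 consonants (> 1) → illicit
Licit: /mpe/, /lje.mnef/, /fe.e/, /gjof.o/ → 4.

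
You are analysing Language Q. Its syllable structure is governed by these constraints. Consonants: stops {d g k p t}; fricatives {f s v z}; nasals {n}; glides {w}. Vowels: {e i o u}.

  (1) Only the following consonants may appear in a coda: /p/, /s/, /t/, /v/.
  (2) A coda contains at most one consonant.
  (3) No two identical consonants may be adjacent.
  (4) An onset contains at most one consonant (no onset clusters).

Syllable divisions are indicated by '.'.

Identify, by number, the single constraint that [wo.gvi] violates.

4

[wo.gvi]: syllable 2 onset /gv/ has 2 consonants (> 1).
This is a violation of constraint 4: "An onset contains at most one consonant (no onset clusters)."
The remaining constraints (1, 2, 3) are satisfied.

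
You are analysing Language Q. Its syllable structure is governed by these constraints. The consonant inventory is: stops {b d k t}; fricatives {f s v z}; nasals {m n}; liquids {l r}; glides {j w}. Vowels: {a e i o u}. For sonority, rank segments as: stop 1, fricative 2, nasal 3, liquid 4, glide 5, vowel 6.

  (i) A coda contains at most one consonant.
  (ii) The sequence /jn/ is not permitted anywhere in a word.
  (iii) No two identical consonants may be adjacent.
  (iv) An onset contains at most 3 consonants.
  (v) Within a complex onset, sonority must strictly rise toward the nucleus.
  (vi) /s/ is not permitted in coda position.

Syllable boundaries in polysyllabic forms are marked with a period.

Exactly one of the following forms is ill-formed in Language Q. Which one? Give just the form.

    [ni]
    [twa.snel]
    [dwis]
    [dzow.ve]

[ni] — σ1 onset /n/, coda /∅/ ok → well-formed
[twa.snel] — σ1 onset /tw/ (1→5 rises), coda /∅/ ok; σ2 onset /sn/ (2→3 rises), coda /l/ ok → well-formed
[dwis] — violates constraint (vi): syllable 1 coda contains /s/ → ill-formed
[dzow.ve] — σ1 onset /dz/ (1→2 rises), coda /w/ ok; σ2 onset /v/, coda /∅/ ok → well-formed

[dwis]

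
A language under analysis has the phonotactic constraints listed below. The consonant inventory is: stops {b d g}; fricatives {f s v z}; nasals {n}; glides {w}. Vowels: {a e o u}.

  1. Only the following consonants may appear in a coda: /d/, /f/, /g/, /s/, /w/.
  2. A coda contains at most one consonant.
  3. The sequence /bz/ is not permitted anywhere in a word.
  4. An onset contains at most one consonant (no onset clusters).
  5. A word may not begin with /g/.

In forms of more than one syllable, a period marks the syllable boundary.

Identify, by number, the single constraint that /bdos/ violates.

4

/bdos/: syllable 1 onset /bd/ has 2 consonants (> 1).
This is a violation of constraint 4: "An onset contains at most one consonant (no onset clusters)."
The remaining constraints (1, 2, 3, 5) are satisfied.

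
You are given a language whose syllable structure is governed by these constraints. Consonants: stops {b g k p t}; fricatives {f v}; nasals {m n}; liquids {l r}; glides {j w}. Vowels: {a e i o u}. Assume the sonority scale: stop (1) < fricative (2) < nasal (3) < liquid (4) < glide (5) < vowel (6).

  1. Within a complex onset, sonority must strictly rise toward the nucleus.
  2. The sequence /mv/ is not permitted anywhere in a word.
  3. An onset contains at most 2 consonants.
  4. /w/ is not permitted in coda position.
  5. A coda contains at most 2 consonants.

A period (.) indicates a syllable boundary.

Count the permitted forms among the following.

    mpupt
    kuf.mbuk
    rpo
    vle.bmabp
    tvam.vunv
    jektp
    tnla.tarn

1

mpupt — violates constraint 1: syllable 1 onset /mp/: /m/ (nasal, 3) → /p/ (stop, 1) does not rise → not permitted
kuf.mbuk — violates constraint 1: syllable 2 onset /mb/: /m/ (nasal, 3) → /b/ (stop, 1) does not rise → not permitted
rpo — violates constraint 1: syllable 1 onset /rp/: /r/ (liquid, 4) → /p/ (stop, 1) does not rise → not permitted
vle.bmabp — σ1 onset /vl/ (2→4 rises), coda /∅/ ok; σ2 onset /bm/ (1→3 rises), coda /bp/ (2C) ok → permitted
tvam.vunv — violates constraint 2: contains banned sequence /mv/ → not permitted
jektp — violates constraint 5: syllable 1 coda /ktp/ has 3 consonants (> 2) → not permitted
tnla.tarn — violates constraint 3: syllable 1 onset /tnl/ has 3 consonants (> 2) → not permitted
Permitted: vle.bmabp → 1.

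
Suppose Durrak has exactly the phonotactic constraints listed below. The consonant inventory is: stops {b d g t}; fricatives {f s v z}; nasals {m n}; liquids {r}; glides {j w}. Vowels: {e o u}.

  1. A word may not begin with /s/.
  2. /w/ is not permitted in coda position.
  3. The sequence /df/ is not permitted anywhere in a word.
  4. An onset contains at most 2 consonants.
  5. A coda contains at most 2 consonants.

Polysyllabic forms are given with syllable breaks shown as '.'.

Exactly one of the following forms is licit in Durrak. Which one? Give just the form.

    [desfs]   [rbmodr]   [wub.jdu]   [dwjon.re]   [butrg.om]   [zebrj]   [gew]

[wub.jdu]

[desfs] — violates constraint 5: syllable 1 coda /sfs/ has 3 consonants (> 2) → illicit
[rbmodr] — violates constraint 4: syllable 1 onset /rbm/ has 3 consonants (> 2) → illicit
[wub.jdu] — σ1 onset /w/, coda /b/ ok; σ2 onset /jd/ (2C), coda /∅/ ok → licit
[dwjon.re] — violates constraint 4: syllable 1 onset /dwj/ has 3 consonants (> 2) → illicit
[butrg.om] — violates constraint 5: syllable 1 coda /trg/ has 3 consonants (> 2) → illicit
[zebrj] — violates constraint 5: syllable 1 coda /brj/ has 3 consonants (> 2) → illicit
[gew] — violates constraint 2: syllable 1 coda contains /w/ → illicit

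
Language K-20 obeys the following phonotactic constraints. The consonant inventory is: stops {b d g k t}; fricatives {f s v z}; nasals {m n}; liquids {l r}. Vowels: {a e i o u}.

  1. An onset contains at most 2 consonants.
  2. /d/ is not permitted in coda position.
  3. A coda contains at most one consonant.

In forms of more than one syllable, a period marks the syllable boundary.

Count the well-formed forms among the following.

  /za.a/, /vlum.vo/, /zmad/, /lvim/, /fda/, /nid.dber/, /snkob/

/za.a/ — σ1 onset /z/, coda /∅/ ok; σ2 onset /∅/, coda /∅/ ok → well-formed
/vlum.vo/ — σ1 onset /vl/ (2C), coda /m/ ok; σ2 onset /v/, coda /∅/ ok → well-formed
/zmad/ — violates constraint 2: syllable 1 coda contains /d/ → ill-formed
/lvim/ — σ1 onset /lv/ (2C), coda /m/ ok → well-formed
/fda/ — σ1 onset /fd/ (2C), coda /∅/ ok → well-formed
/nid.dber/ — violates constraint 2: syllable 1 coda contains /d/ → ill-formed
/snkob/ — violates constraint 1: syllable 1 onset /snk/ has 3 consonants (> 2) → ill-formed
Well-formed: /za.a/, /vlum.vo/, /lvim/, /fda/ → 4.

4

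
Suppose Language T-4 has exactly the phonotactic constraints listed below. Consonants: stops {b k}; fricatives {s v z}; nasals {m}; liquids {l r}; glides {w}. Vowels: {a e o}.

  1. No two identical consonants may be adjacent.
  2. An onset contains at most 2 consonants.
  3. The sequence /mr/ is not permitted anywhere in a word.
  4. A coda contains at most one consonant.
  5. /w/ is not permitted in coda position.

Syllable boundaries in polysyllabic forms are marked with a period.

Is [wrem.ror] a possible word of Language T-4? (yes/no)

[wrem.ror] — violates constraint 3: contains banned sequence /mr/ → phonotactically illegal

no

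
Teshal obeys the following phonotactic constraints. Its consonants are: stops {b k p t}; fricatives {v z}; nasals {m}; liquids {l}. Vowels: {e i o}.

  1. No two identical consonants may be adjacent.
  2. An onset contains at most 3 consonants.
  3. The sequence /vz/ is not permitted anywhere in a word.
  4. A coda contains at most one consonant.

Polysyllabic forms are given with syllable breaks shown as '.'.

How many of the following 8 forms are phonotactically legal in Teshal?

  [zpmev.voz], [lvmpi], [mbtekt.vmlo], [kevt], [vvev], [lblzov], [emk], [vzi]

[zpmev.voz] — violates constraint 1: adjacent identical consonants /vv/ → phonotactically illegal
[lvmpi] — violates constraint 2: syllable 1 onset /lvmp/ has 4 consonants (> 3) → phonotactically illegal
[mbtekt.vmlo] — violates constraint 4: syllable 1 coda /kt/ has 2 consonants (> 1) → phonotactically illegal
[kevt] — violates constraint 4: syllable 1 coda /vt/ has 2 consonants (> 1) → phonotactically illegal
[vvev] — violates constraint 1: adjacent identical consonants /vv/ → phonotactically illegal
[lblzov] — violates constraint 2: syllable 1 onset /lblz/ has 4 consonants (> 3) → phonotactically illegal
[emk] — violates constraint 4: syllable 1 coda /mk/ has 2 consonants (> 1) → phonotactically illegal
[vzi] — violates constraint 3: contains banned sequence /vz/ → phonotactically illegal
No form is phonotactically legal → 0.

0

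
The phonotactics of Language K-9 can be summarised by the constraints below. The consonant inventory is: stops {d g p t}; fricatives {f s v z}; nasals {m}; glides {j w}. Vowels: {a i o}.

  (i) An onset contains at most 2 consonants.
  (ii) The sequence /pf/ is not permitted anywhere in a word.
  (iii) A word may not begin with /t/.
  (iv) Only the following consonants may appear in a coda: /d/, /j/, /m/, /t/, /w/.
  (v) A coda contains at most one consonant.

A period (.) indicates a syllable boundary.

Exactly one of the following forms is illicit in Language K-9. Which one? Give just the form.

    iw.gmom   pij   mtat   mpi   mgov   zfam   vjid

mgov

iw.gmom — σ1 onset /∅/, coda /w/ ok; σ2 onset /gm/ (2C), coda /m/ ok → licit
pij — σ1 onset /p/, coda /j/ ok → licit
mtat — σ1 onset /mt/ (2C), coda /t/ ok → licit
mpi — σ1 onset /mp/ (2C), coda /∅/ ok → licit
mgov — violates constraint (iv): syllable 1 coda contains /v/, which is not a licensed coda consonant → illicit
zfam — σ1 onset /zf/ (2C), coda /m/ ok → licit
vjid — σ1 onset /vj/ (2C), coda /d/ ok → licit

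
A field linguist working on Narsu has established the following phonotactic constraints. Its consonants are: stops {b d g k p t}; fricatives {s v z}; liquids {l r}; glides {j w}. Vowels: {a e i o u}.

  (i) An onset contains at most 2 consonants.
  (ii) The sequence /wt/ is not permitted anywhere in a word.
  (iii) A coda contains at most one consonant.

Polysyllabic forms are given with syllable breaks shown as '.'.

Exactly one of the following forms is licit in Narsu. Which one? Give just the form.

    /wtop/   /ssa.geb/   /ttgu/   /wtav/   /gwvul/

/wtop/ — violates constraint (ii): contains banned sequence /wt/ → illicit
/ssa.geb/ — σ1 onset /ss/ (2C), coda /∅/ ok; σ2 onset /g/, coda /b/ ok → licit
/ttgu/ — violates constraint (i): syllable 1 onset /ttg/ has 3 consonants (> 2) → illicit
/wtav/ — violates constraint (ii): contains banned sequence /wt/ → illicit
/gwvul/ — violates constraint (i): syllable 1 onset /gwv/ has 3 consonants (> 2) → illicit

/ssa.geb/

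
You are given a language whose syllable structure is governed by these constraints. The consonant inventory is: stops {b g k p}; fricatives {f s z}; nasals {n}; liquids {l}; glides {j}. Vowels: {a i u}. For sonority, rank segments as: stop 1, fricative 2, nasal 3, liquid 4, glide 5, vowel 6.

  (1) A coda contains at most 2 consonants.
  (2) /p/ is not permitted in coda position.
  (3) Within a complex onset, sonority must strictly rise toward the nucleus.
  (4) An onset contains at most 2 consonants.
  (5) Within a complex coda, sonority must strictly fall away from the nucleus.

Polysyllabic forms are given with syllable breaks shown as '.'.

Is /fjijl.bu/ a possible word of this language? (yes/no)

yes

/fjijl.bu/ — σ1 onset /fj/ (2→5 rises), coda /jl/ (5→4 falls) ok; σ2 onset /b/, coda /∅/ ok → phonotactically legal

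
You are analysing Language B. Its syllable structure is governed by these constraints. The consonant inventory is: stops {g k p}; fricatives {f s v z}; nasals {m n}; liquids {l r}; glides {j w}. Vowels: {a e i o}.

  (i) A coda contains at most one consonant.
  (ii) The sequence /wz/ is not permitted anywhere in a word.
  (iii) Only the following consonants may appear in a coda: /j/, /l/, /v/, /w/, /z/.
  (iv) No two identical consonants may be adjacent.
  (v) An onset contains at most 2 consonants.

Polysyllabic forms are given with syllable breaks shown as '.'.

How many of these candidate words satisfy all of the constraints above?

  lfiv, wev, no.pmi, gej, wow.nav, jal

lfiv — σ1 onset /lf/ (2C), coda /v/ ok → licit
wev — σ1 onset /w/, coda /v/ ok → licit
no.pmi — σ1 onset /n/, coda /∅/ ok; σ2 onset /pm/ (2C), coda /∅/ ok → licit
gej — σ1 onset /g/, coda /j/ ok → licit
wow.nav — σ1 onset /w/, coda /w/ ok; σ2 onset /n/, coda /v/ ok → licit
jal — σ1 onset /j/, coda /l/ ok → licit
Licit: lfiv, wev, no.pmi, gej, wow.nav, jal → 6.

6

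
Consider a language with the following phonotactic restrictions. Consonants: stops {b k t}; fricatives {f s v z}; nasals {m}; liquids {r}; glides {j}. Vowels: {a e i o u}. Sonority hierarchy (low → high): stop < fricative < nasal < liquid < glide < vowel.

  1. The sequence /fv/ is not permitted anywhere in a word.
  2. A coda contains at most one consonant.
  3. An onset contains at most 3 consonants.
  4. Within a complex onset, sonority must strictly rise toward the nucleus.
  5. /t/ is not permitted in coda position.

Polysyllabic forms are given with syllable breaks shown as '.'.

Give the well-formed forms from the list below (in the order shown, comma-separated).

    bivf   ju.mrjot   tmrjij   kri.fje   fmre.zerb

bivf — violates constraint 2: syllable 1 coda /vf/ has 2 consonants (> 1) → ill-formed
ju.mrjot — violates constraint 5: syllable 2 coda contains /t/ → ill-formed
tmrjij — violates constraint 3: syllable 1 onset /tmrj/ has 4 consonants (> 3) → ill-formed
kri.fje — σ1 onset /kr/ (1→4 rises), coda /∅/ ok; σ2 onset /fj/ (2→5 rises), coda /∅/ ok → well-formed
fmre.zerb — violates constraint 2: syllable 2 coda /rb/ has 2 consonants (> 1) → ill-formed

kri.fje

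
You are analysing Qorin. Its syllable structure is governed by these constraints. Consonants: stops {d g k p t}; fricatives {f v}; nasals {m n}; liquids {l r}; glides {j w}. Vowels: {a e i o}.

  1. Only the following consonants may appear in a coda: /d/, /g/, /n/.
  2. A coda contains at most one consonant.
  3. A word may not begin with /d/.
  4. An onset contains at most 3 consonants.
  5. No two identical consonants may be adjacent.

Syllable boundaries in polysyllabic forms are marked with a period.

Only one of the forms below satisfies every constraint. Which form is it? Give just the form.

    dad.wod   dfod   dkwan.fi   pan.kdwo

pan.kdwo

dad.wod — violates constraint 3: word begins with /d/ → ill-formed
dfod — violates constraint 3: word begins with /d/ → ill-formed
dkwan.fi — violates constraint 3: word begins with /d/ → ill-formed
pan.kdwo — σ1 onset /p/, coda /n/ ok; σ2 onset /kdw/ (3C), coda /∅/ ok → well-formed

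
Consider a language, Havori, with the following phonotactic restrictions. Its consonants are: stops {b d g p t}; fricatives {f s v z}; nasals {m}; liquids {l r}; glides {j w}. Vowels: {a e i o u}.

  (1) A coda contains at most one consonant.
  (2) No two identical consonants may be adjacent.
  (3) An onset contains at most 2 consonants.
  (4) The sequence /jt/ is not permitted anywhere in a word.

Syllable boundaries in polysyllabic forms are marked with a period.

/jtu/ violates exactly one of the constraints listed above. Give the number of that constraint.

4

/jtu/: contains banned sequence /jt/.
This is a violation of constraint 4: "The sequence /jt/ is not permitted anywhere in a word."
The remaining constraints (1, 2, 3) are satisfied.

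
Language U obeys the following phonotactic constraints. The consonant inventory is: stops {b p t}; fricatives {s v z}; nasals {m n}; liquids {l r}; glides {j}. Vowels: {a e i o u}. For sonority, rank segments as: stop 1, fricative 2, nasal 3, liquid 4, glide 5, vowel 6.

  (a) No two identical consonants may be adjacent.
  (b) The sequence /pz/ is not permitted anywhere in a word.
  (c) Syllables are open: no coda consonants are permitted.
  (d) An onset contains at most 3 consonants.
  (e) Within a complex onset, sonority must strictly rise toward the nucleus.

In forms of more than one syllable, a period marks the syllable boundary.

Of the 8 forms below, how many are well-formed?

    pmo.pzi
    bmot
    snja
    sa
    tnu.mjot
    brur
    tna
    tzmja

3

pmo.pzi — violates constraint (b): contains banned sequence /pz/ → ill-formed
bmot — violates constraint (c): syllable 1 coda /t/ has 1 consonant (> 0) → ill-formed
snja — σ1 onset /snj/ (2→3→5 rises), coda /∅/ ok → well-formed
sa — σ1 onset /s/, coda /∅/ ok → well-formed
tnu.mjot — violates constraint (c): syllable 2 coda /t/ has 1 consonant (> 0) → ill-formed
brur — violates constraint (c): syllable 1 coda /r/ has 1 consonant (> 0) → ill-formed
tna — σ1 onset /tn/ (1→3 rises), coda /∅/ ok → well-formed
tzmja — violates constraint (d): syllable 1 onset /tzmj/ has 4 consonants (> 3) → ill-formed
Well-formed: snja, sa, tna → 3.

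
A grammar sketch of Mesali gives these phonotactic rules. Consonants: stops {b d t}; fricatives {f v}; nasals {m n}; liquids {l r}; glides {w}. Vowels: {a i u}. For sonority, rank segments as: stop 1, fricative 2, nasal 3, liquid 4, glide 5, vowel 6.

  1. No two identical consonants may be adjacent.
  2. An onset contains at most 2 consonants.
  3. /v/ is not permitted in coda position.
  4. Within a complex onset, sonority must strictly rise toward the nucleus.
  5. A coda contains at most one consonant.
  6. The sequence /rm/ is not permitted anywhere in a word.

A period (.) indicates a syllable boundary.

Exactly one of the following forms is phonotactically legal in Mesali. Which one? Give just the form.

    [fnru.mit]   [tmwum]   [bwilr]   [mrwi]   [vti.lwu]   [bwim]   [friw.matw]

[bwim]

[fnru.mit] — violates constraint 2: syllable 1 onset /fnr/ has 3 consonants (> 2) → phonotactically illegal
[tmwum] — violates constraint 2: syllable 1 onset /tmw/ has 3 consonants (> 2) → phonotactically illegal
[bwilr] — violates constraint 5: syllable 1 coda /lr/ has 2 consonants (> 1) → phonotactically illegal
[mrwi] — violates constraint 2: syllable 1 onset /mrw/ has 3 consonants (> 2) → phonotactically illegal
[vti.lwu] — violates constraint 4: syllable 1 onset /vt/: /v/ (fricative, 2) → /t/ (stop, 1) does not rise → phonotactically illegal
[bwim] — σ1 onset /bw/ (1→5 rises), coda /m/ ok → phonotactically legal
[friw.matw] — violates constraint 5: syllable 2 coda /tw/ has 2 consonants (> 1) → phonotactically illegal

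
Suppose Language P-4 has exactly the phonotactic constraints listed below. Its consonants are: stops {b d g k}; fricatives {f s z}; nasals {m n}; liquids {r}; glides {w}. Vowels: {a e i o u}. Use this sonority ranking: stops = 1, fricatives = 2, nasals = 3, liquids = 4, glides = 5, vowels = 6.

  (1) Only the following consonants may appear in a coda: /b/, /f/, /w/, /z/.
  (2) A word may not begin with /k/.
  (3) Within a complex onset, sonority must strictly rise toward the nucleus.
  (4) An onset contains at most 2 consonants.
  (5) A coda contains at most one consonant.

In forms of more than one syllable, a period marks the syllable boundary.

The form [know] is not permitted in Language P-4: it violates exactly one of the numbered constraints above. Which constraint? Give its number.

2

[know]: word begins with /k/.
This is a violation of constraint 2: "A word may not begin with /k/."
The remaining constraints (1, 3, 4, 5) are satisfied.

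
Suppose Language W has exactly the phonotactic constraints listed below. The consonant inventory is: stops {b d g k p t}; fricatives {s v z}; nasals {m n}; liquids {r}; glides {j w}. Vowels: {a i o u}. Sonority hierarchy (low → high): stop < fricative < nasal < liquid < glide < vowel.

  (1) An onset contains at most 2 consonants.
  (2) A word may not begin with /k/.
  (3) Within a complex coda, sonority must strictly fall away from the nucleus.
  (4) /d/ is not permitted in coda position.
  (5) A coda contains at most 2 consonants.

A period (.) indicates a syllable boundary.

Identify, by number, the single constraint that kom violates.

kom: word begins with /k/.
This is a violation of constraint 2: "A word may not begin with /k/."
The remaining constraints (1, 3, 4, 5) are satisfied.

2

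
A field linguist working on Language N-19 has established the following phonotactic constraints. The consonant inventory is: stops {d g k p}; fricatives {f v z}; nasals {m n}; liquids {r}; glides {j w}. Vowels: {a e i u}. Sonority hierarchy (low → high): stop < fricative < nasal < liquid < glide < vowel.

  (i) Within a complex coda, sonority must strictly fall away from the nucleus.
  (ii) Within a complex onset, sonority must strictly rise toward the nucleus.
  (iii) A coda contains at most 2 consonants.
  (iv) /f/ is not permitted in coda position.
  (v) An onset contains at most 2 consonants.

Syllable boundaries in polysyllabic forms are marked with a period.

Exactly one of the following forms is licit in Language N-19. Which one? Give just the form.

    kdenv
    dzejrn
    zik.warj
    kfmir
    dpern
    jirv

kdenv — violates constraint (ii): syllable 1 onset /kd/: /k/ (stop, 1) → /d/ (stop, 1) does not rise → illicit
dzejrn — violates constraint (iii): syllable 1 coda /jrn/ has 3 consonants (> 2) → illicit
zik.warj — violates constraint (i): syllable 2 coda /rj/: /r/ (liquid, 4) → /j/ (glide, 5) does not fall → illicit
kfmir — violates constraint (v): syllable 1 onset /kfm/ has 3 consonants (> 2) → illicit
dpern — violates constraint (ii): syllable 1 onset /dp/: /d/ (stop, 1) → /p/ (stop, 1) does not rise → illicit
jirv — σ1 onset /j/, coda /rv/ (4→2 falls) ok → licit

jirv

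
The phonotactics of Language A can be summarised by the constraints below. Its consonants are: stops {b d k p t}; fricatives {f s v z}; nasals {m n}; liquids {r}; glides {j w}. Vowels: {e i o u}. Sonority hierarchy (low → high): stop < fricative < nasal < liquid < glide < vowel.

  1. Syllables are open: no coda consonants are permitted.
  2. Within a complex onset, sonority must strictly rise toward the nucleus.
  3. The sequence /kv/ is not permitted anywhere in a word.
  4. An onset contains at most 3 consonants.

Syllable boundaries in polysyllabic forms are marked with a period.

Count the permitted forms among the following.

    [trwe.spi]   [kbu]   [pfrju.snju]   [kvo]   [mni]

0

[trwe.spi] — violates constraint 2: syllable 2 onset /sp/: /s/ (fricative, 2) → /p/ (stop, 1) does not rise → not permitted
[kbu] — violates constraint 2: syllable 1 onset /kb/: /k/ (stop, 1) → /b/ (stop, 1) does not rise → not permitted
[pfrju.snju] — violates constraint 4: syllable 1 onset /pfrj/ has 4 consonants (> 3) → not permitted
[kvo] — violates constraint 3: contains banned sequence /kv/ → not permitted
[mni] — violates constraint 2: syllable 1 onset /mn/: /m/ (nasal, 3) → /n/ (nasal, 3) does not rise → not permitted
No form is permitted → 0.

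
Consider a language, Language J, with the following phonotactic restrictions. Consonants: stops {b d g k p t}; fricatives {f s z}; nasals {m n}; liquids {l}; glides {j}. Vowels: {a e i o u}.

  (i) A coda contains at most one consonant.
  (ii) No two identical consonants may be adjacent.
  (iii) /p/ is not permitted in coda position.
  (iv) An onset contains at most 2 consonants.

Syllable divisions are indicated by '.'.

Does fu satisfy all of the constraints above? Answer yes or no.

yes

fu — σ1 onset /f/, coda /∅/ ok → licit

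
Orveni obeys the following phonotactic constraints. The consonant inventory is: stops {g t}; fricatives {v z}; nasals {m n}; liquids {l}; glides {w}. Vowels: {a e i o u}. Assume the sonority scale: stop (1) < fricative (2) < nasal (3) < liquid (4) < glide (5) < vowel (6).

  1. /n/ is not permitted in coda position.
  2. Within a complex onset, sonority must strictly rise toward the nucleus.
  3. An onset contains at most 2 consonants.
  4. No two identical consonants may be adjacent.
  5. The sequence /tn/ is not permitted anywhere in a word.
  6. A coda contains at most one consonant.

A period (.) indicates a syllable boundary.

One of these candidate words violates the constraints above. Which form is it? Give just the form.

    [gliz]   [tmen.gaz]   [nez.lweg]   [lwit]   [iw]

[tmen.gaz]

[gliz] — σ1 onset /gl/ (1→4 rises), coda /z/ ok → phonotactically legal
[tmen.gaz] — violates constraint 1: syllable 1 coda contains /n/ → phonotactically illegal
[nez.lweg] — σ1 onset /n/, coda /z/ ok; σ2 onset /lw/ (4→5 rises), coda /g/ ok → phonotactically legal
[lwit] — σ1 onset /lw/ (4→5 rises), coda /t/ ok → phonotactically legal
[iw] — σ1 onset /∅/, coda /w/ ok → phonotactically legal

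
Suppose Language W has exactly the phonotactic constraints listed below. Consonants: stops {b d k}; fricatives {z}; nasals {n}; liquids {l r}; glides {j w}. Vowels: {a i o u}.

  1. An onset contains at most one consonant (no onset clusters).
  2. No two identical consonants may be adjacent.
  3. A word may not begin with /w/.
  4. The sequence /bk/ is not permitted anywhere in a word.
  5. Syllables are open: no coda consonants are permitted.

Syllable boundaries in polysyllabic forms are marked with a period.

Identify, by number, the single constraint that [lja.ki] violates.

[lja.ki]: syllable 1 onset /lj/ has 2 consonants (> 1).
This is a violation of constraint 1: "An onset contains at most one consonant (no onset clusters)."
The remaining constraints (2, 3, 4, 5) are satisfied.

1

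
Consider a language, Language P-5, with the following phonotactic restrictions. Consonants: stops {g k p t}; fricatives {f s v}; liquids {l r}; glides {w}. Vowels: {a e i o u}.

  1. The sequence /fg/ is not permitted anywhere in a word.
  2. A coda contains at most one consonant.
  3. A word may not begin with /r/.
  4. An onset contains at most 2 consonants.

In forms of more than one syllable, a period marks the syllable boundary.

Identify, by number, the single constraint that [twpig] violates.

4

[twpig]: syllable 1 onset /twp/ has 3 consonants (> 2).
This is a violation of constraint 4: "An onset contains at most 2 consonants."
The remaining constraints (1, 2, 3) are satisfied.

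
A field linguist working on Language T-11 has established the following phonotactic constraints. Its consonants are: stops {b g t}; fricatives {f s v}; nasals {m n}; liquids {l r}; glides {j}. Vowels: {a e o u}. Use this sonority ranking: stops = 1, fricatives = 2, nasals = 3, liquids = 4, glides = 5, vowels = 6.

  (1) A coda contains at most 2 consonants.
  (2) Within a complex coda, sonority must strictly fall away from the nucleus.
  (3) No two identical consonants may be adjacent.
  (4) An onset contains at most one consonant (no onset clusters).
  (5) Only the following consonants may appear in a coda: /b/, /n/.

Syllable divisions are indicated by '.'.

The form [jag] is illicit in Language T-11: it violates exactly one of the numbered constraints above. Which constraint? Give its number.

5

[jag]: syllable 1 coda contains /g/, which is not a licensed coda consonant.
This is a violation of constraint 5: "Only the following consonants may appear in a coda: /b/, /n/."
The remaining constraints (1, 2, 3, 4) are satisfied.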